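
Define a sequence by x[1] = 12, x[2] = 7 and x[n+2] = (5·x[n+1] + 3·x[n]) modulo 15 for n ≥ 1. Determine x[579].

We have x[1] = 12,  x[2] = 7,  x[3] = 11,  x[4] = 1,  x[5] = 8,  x[6] = 13,  x[7] = 14,  x[8] = 4,  x[9] = 2,  x[10] = 7,  x[11] = 11.
Since (x[10], x[11]) = (x[2], x[3]) = (7, 11) (two consecutive terms determine the rest), the sequence is eventually periodic: after a pre-period of length 1 it cycles with period 8.
For n ≥ 2, x[n] depends only on (n - 2) mod 8. (579 - 2) mod 8 = 1, so x[579] = x[3] = 11.

11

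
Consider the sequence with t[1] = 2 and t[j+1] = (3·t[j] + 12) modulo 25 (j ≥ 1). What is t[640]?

5

t[1] = 2, t[2] = 18, t[3] = 16, t[4] = 10, t[5] = 17, t[6] = 13, t[7] = 1, t[8] = 15, t[9] = 7, t[10] = 8, t[11] = 11, t[12] = 20, t[13] = 22, t[14] = 3, t[15] = 21, t[16] = 0, t[17] = 12, t[18] = 23, t[19] = 6, t[20] = 5, t[21] = 2.
The sequence repeats with period 20.
(640 - 1) mod 20 = 19, so t[640] = t[20] = 5.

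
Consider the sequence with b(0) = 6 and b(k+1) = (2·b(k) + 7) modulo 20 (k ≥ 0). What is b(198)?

We have b(0) = 6, b(1) = 19, b(2) = 5, b(3) = 17, b(4) = 1, b(5) = 9, b(6) = 5.
Since b(6) = b(2) = 5, the sequence is eventually periodic: after a pre-period of length 2 it cycles with period 4.
For k ≥ 2, b(k) depends only on (k - 2) mod 4. (198 - 2) mod 4 = 0, so b(198) = b(2) = 5.

5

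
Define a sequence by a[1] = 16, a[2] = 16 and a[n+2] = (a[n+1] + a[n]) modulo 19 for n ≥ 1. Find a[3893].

4

Computing terms: a[1] = 16, a[2] = 16, a[3] = 13, a[4] = 10, a[5] = 4, a[6] = 14, a[7] = 18, a[8] = 13, a[9] = 12, a[10] = 6, a[11] = 18, a[12] = 5, a[13] = 4, a[14] = 9, a[15] = 13, a[16] = 3, a[17] = 16, a[18] = 0, a[19] = 16, a[20] = 16.
Since (a[19], a[20]) = (a[1], a[2]) = (16, 16) (two consecutive terms determine the rest), the sequence is periodic with period 18.
(3893 - 1) mod 18 = 4, so a[3893] = a[5] = 4.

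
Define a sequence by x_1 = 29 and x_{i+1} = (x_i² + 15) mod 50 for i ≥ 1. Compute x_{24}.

Computing terms: x_1 = 29; x_2 = 6; x_3 = 1; x_4 = 16; x_5 = 21; x_6 = 6.
Since x_6 = x_2 = 6, the sequence is eventually periodic: after a pre-period of length 1 it cycles with period 4.
For i ≥ 2, x_i depends only on (i - 2) mod 4. (24 - 2) mod 4 = 2, so x_{24} = x_4 = 16.

16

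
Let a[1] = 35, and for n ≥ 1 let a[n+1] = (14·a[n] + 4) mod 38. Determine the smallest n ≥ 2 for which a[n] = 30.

We have a[1] = 35, a[2] = 0, a[3] = 4, a[4] = 22, a[5] = 8, a[6] = 2, a[7] = 32, a[8] = 34, a[9] = 24, a[10] = 36, a[11] = 14, a[12] = 10, a[13] = 30, a[14] = 6, a[15] = 12, a[16] = 20, a[17] = 18, a[18] = 28, a[19] = 16, a[20] = 0.
Since a[20] = a[2] = 0, the sequence is eventually periodic: after a pre-period of length 1 it cycles with period 18.
The value 30 first appears (with n ≥ 2) at a[13].

13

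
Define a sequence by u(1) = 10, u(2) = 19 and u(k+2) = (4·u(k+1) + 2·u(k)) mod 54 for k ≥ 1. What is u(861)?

6

u(1) = 10, u(2) = 19, u(3) = 42, u(4) = 44, u(5) = 44, u(6) = 48, u(7) = 10, u(8) = 28, u(9) = 24, u(10) = 44, u(11) = 8, u(12) = 12, u(13) = 10, u(14) = 10, u(15) = 6, u(16) = 44, u(17) = 26, u(18) = 30, u(19) = 10, u(20) = 46, u(21) = 42, u(22) = 44.
Since (u(21), u(22)) = (u(3), u(4)) = (42, 44) (two consecutive terms determine the rest), the sequence is eventually periodic: after a pre-period of length 2 it cycles with period 18.
For k ≥ 3, u(k) depends only on (k - 3) mod 18. (861 - 3) mod 18 = 12, so u(861) = u(15) = 6.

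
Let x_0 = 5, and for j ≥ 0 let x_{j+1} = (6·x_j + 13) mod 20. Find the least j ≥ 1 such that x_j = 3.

1

x_0 = 5; x_1 = 3; x_2 = 11; x_3 = 19; x_4 = 7; x_5 = 15; x_6 = 3.
Since x_6 = x_1 = 3, the sequence is eventually periodic: after a pre-period of length 1 it cycles with period 5.
The value 3 first appears (with j ≥ 1) at x_1.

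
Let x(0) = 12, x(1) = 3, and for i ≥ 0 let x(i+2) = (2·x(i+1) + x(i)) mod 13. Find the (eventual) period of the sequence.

28

Listing terms: x(0) = 12,  x(1) = 3,  x(2) = 5,  x(3) = 0,  x(4) = 5,  x(5) = 10,  x(6) = 12,  x(7) = 8,  x(8) = 2,  x(9) = 12,  x(10) = 0,  x(11) = 12,  x(12) = 11,  x(13) = 8,  x(14) = 1,  x(15) = 10,  x(16) = 8,  x(17) = 0,  x(18) = 8,  x(19) = 3,  x(20) = 1,  x(21) = 5,  x(22) = 11,  x(23) = 1,  x(24) = 0,  x(25) = 1,  x(26) = 2,  x(27) = 5,  x(28) = 12,  x(29) = 3.
The sequence repeats with period 28.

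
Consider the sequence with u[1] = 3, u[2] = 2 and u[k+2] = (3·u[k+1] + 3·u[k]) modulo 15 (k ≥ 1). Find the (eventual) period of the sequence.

4

u[1] = 3,  u[2] = 2,  u[3] = 0,  u[4] = 6,  u[5] = 3,  u[6] = 12,  u[7] = 0,  u[8] = 6.
Since (u[7], u[8]) = (u[3], u[4]) = (0, 6) (two consecutive terms determine the rest), the sequence is eventually periodic: after a pre-period of length 2 it cycles with period 4.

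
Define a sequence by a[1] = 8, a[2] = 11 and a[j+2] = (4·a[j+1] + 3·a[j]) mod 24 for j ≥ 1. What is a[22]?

11

Listing terms: a[1] = 8,  a[2] = 11,  a[3] = 20,  a[4] = 17,  a[5] = 8,  a[6] = 11.
The sequence repeats with period 4.
So a[22] = a[1 + ((22-1) mod 4)] = a[2] = 11.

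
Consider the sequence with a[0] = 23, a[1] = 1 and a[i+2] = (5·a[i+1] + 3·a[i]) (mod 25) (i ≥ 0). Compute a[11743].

a[0] = 23; a[1] = 1; a[2] = 24; a[3] = 23; a[4] = 12; a[5] = 4; a[6] = 6; a[7] = 17; a[8] = 3; a[9] = 16; a[10] = 14; a[11] = 18; a[12] = 7; a[13] = 14; a[14] = 16; a[15] = 22; a[16] = 8; a[17] = 6; a[18] = 4; a[19] = 13; a[20] = 2; a[21] = 24; a[22] = 1; a[23] = 2; a[24] = 13; a[25] = 21; a[26] = 19; a[27] = 8; a[28] = 22; a[29] = 9; a[30] = 11; a[31] = 7; a[32] = 18; a[33] = 11; a[34] = 9; a[35] = 3; a[36] = 17; a[37] = 19; a[38] = 21; a[39] = 12; a[40] = 23; a[41] = 1.
Since (a[40], a[41]) = (a[0], a[1]) = (23, 1) (two consecutive terms determine the rest), the sequence is periodic with period 40.
(11743 - 0) mod 40 = 23, so a[11743] = a[23] = 2.

2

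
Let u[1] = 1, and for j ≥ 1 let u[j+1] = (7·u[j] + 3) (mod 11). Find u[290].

Listing terms: u[1] = 1, u[2] = 10, u[3] = 7, u[4] = 8, u[5] = 4, u[6] = 9, u[7] = 0, u[8] = 3, u[9] = 2, u[10] = 6, u[11] = 1.
Since u[11] = u[1] = 1, the sequence is periodic with period 10.
So u[290] = u[1 + ((290-1) mod 10)] = u[10] = 6.

6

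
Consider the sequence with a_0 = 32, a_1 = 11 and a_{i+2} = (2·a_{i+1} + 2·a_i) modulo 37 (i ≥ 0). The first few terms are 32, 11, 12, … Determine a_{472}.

5

We have a_0 = 32,  a_1 = 11,  a_2 = 12,  a_3 = 9,  a_4 = 5,  a_5 = 28,  a_6 = 29,  a_7 = 3,  a_8 = 27,  a_9 = 23,  a_{10} = 26,  a_{11} = 24,  a_{12} = 26,  a_{13} = 26,  a_{14} = 30,  a_{15} = 1,  a_{16} = 25,  a_{17} = 15,  a_{18} = 6,  a_{19} = 5,  a_{20} = 22,  a_{21} = 17,  a_{22} = 4,  a_{23} = 5,  a_{24} = 18,  a_{25} = 9,  a_{26} = 17,  a_{27} = 15,  a_{28} = 27,  a_{29} = 10,  a_{30} = 0,  a_{31} = 20,  a_{32} = 3,  a_{33} = 9,  a_{34} = 24,  a_{35} = 29,  a_{36} = 32,  a_{37} = 11.
The sequence repeats with period 36.
So a_{472} = a_{0 + ((472-0) mod 36)} = a_4 = 5.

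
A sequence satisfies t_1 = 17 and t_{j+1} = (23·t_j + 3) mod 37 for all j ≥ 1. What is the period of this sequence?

t_1 = 17, t_2 = 24, t_3 = 0, t_4 = 3, t_5 = 35, t_6 = 31, t_7 = 13, t_8 = 6, t_9 = 30, t_{10} = 27, t_{11} = 32, t_{12} = 36, t_{13} = 17.
The sequence repeats with period 12.

12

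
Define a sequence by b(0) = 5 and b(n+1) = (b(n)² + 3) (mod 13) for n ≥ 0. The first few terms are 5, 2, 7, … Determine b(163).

We have b(0) = 5; b(1) = 2; b(2) = 7; b(3) = 0; b(4) = 3; b(5) = 12; b(6) = 4; b(7) = 6; b(8) = 0.
Since b(8) = b(3) = 0, the sequence is eventually periodic: after a pre-period of length 3 it cycles with period 5.
For n ≥ 3, b(n) depends only on (n - 3) mod 5. (163 - 3) mod 5 = 0, so b(163) = b(3) = 0.

0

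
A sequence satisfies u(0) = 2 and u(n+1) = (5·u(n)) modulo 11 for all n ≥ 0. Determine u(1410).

2

u(0) = 2,  u(1) = 10,  u(2) = 6,  u(3) = 8,  u(4) = 7,  u(5) = 2.
Since u(5) = u(0) = 2, the sequence is periodic with period 5.
(1410 - 0) mod 5 = 0, so u(1410) = u(0) = 2.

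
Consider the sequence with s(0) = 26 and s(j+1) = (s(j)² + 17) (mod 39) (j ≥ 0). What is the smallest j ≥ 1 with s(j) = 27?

3

We have s(0) = 26, s(1) = 30, s(2) = 20, s(3) = 27, s(4) = 5, s(5) = 3, s(6) = 26.
Since s(6) = s(0) = 26, the sequence is periodic with period 6.
The value 27 first appears (with j ≥ 1) at s(3).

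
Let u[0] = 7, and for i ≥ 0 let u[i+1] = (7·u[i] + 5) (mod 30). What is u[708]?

u[0] = 7,  u[1] = 24,  u[2] = 23,  u[3] = 16,  u[4] = 27,  u[5] = 14,  u[6] = 13,  u[7] = 6,  u[8] = 17,  u[9] = 4,  u[10] = 3,  u[11] = 26,  u[12] = 7.
Since u[12] = u[0] = 7, the sequence is periodic with period 12.
(708 - 0) mod 12 = 0, so u[708] = u[0] = 7.

7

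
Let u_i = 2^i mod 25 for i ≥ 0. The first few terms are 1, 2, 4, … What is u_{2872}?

21

Listing terms: u_0 = 1, u_1 = 2, u_2 = 4, u_3 = 8, u_4 = 16, u_5 = 7, u_6 = 14, u_7 = 3, u_8 = 6, u_9 = 12, u_{10} = 24, u_{11} = 23, u_{12} = 21, u_{13} = 17, u_{14} = 9, u_{15} = 18, u_{16} = 11, u_{17} = 22, u_{18} = 19, u_{19} = 13, u_{20} = 1.
The sequence repeats with period 20.
So u_{2872} = u_{0 + ((2872-0) mod 20)} = u_{12} = 21.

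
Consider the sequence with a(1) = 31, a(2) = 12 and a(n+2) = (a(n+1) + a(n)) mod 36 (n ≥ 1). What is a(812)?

a(1) = 31, a(2) = 12, a(3) = 7, a(4) = 19, a(5) = 26, a(6) = 9, a(7) = 35, a(8) = 8, a(9) = 7, a(10) = 15, a(11) = 22, a(12) = 1, a(13) = 23, a(14) = 24, a(15) = 11, a(16) = 35, a(17) = 10, a(18) = 9, a(19) = 19, a(20) = 28, a(21) = 11, a(22) = 3, a(23) = 14, a(24) = 17, a(25) = 31, a(26) = 12.
The sequence repeats with period 24.
So a(812) = a(1 + ((812-1) mod 24)) = a(20) = 28.

28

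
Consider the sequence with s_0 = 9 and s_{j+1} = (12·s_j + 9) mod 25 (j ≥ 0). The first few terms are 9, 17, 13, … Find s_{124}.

14

s_0 = 9, s_1 = 17, s_2 = 13, s_3 = 15, s_4 = 14, s_5 = 2, s_6 = 8, s_7 = 5, s_8 = 19, s_9 = 12, s_{10} = 3, s_{11} = 20, s_{12} = 24, s_{13} = 22, s_{14} = 23, s_{15} = 10, s_{16} = 4, s_{17} = 7, s_{18} = 18, s_{19} = 0, s_{20} = 9.
Since s_{20} = s_0 = 9, the sequence is periodic with period 20.
(124 - 0) mod 20 = 4, so s_{124} = s_4 = 14.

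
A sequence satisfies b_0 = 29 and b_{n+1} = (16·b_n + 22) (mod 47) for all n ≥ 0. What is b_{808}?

Computing terms: b_0 = 29,  b_1 = 16,  b_2 = 43,  b_3 = 5,  b_4 = 8,  b_5 = 9,  b_6 = 25,  b_7 = 46,  b_8 = 6,  b_9 = 24,  b_{10} = 30,  b_{11} = 32,  b_{12} = 17,  b_{13} = 12,  b_{14} = 26,  b_{15} = 15,  b_{16} = 27,  b_{17} = 31,  b_{18} = 1,  b_{19} = 38,  b_{20} = 19,  b_{21} = 44,  b_{22} = 21,  b_{23} = 29.
The sequence repeats with period 23.
So b_{808} = b_{0 + ((808-0) mod 23)} = b_3 = 5.

5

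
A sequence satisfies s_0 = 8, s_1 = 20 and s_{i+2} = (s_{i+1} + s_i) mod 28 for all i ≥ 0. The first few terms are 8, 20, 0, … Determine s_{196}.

20

We have s_0 = 8,  s_1 = 20,  s_2 = 0,  s_3 = 20,  s_4 = 20,  s_5 = 12,  s_6 = 4,  s_7 = 16,  s_8 = 20,  s_9 = 8,  s_{10} = 0,  s_{11} = 8,  s_{12} = 8,  s_{13} = 16,  s_{14} = 24,  s_{15} = 12,  s_{16} = 8,  s_{17} = 20.
The sequence repeats with period 16.
So s_{196} = s_{0 + ((196-0) mod 16)} = s_4 = 20.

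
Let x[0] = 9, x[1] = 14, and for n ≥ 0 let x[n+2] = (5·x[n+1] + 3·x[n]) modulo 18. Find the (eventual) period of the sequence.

6

x[0] = 9; x[1] = 14; x[2] = 7; x[3] = 5; x[4] = 10; x[5] = 11; x[6] = 13; x[7] = 8; x[8] = 7; x[9] = 5.
Since (x[8], x[9]) = (x[2], x[3]) = (7, 5) (two consecutive terms determine the rest), the sequence is eventually periodic: after a pre-period of length 2 it cycles with period 6.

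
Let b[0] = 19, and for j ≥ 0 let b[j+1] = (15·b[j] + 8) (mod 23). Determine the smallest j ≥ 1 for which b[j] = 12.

8

Listing terms: b[0] = 19; b[1] = 17; b[2] = 10; b[3] = 20; b[4] = 9; b[5] = 5; b[6] = 14; b[7] = 11; b[8] = 12; b[9] = 4; b[10] = 22; b[11] = 16; b[12] = 18; b[13] = 2; b[14] = 15; b[15] = 3; b[16] = 7; b[17] = 21; b[18] = 1; b[19] = 0; b[20] = 8; b[21] = 13; b[22] = 19.
The sequence repeats with period 22.
The value 12 first appears (with j ≥ 1) at b[8].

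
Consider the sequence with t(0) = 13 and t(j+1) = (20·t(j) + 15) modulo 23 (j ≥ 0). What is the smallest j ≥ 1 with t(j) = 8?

6

Computing terms: t(0) = 13, t(1) = 22, t(2) = 18, t(3) = 7, t(4) = 17, t(5) = 10, t(6) = 8, t(7) = 14, t(8) = 19, t(9) = 4, t(10) = 3, t(11) = 6, t(12) = 20, t(13) = 1, t(14) = 12, t(15) = 2, t(16) = 9, t(17) = 11, t(18) = 5, t(19) = 0, t(20) = 15, t(21) = 16, t(22) = 13.
Since t(22) = t(0) = 13, the sequence is periodic with period 22.
The value 8 first appears (with j ≥ 1) at t(6).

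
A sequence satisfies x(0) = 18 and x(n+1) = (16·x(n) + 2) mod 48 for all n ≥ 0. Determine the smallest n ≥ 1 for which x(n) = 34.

x(0) = 18,  x(1) = 2,  x(2) = 34,  x(3) = 18.
The sequence repeats with period 3.
The value 34 first appears (with n ≥ 1) at x(2).

2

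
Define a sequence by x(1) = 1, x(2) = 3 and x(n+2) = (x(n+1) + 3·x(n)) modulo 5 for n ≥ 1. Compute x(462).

Computing terms: x(1) = 1, x(2) = 3, x(3) = 1, x(4) = 0, x(5) = 3, x(6) = 3, x(7) = 2, x(8) = 1, x(9) = 2, x(10) = 0, x(11) = 1, x(12) = 1, x(13) = 4, x(14) = 2, x(15) = 4, x(16) = 0, x(17) = 2, x(18) = 2, x(19) = 3, x(20) = 4, x(21) = 3, x(22) = 0, x(23) = 4, x(24) = 4, x(25) = 1, x(26) = 3.
The sequence repeats with period 24.
(462 - 1) mod 24 = 5, so x(462) = x(6) = 3.

3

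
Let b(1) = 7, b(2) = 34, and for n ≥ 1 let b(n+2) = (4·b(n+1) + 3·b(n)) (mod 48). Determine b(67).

13

b(1) = 7,  b(2) = 34,  b(3) = 13,  b(4) = 10,  b(5) = 31,  b(6) = 10,  b(7) = 37,  b(8) = 34,  b(9) = 7,  b(10) = 34.
Since (b(9), b(10)) = (b(1), b(2)) = (7, 34) (two consecutive terms determine the rest), the sequence is periodic with period 8.
So b(67) = b(1 + ((67-1) mod 8)) = b(3) = 13.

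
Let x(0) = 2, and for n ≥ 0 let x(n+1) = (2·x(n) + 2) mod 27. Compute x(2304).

Computing terms: x(0) = 2; x(1) = 6; x(2) = 14; x(3) = 3; x(4) = 8; x(5) = 18; x(6) = 11; x(7) = 24; x(8) = 23; x(9) = 21; x(10) = 17; x(11) = 9; x(12) = 20; x(13) = 15; x(14) = 5; x(15) = 12; x(16) = 26; x(17) = 0; x(18) = 2.
The sequence repeats with period 18.
So x(2304) = x(0 + ((2304-0) mod 18)) = x(0) = 2.

2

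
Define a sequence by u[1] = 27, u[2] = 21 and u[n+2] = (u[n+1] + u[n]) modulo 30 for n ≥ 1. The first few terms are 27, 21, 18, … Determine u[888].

u[1] = 27,  u[2] = 21,  u[3] = 18,  u[4] = 9,  u[5] = 27,  u[6] = 6,  u[7] = 3,  u[8] = 9,  u[9] = 12,  u[10] = 21,  u[11] = 3,  u[12] = 24,  u[13] = 27,  u[14] = 21.
Since (u[13], u[14]) = (u[1], u[2]) = (27, 21) (two consecutive terms determine the rest), the sequence is periodic with period 12.
(888 - 1) mod 12 = 11, so u[888] = u[12] = 24.

24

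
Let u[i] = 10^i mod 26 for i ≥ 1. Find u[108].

Listing terms: u[1] = 10; u[2] = 22; u[3] = 12; u[4] = 16; u[5] = 4; u[6] = 14; u[7] = 10.
The sequence repeats with period 6.
(108 - 1) mod 6 = 5, so u[108] = u[6] = 14.

14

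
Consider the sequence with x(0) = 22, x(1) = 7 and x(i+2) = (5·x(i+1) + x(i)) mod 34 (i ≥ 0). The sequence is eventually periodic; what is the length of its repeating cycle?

36

Computing terms: x(0) = 22; x(1) = 7; x(2) = 23; x(3) = 20; x(4) = 21; x(5) = 23; x(6) = 0; x(7) = 23; x(8) = 13; x(9) = 20; x(10) = 11; x(11) = 7; x(12) = 12; x(13) = 33; x(14) = 7; x(15) = 0; x(16) = 7; x(17) = 1; x(18) = 12; x(19) = 27; x(20) = 11; x(21) = 14; x(22) = 13; x(23) = 11; x(24) = 0; x(25) = 11; x(26) = 21; x(27) = 14; x(28) = 23; x(29) = 27; x(30) = 22; x(31) = 1; x(32) = 27; x(33) = 0; x(34) = 27; x(35) = 33; x(36) = 22; x(37) = 7.
Since (x(36), x(37)) = (x(0), x(1)) = (22, 7) (two consecutive terms determine the rest), the sequence is periodic with period 36.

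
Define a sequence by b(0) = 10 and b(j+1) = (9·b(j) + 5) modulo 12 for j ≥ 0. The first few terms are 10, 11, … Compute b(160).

We have b(0) = 10; b(1) = 11; b(2) = 8; b(3) = 5; b(4) = 2; b(5) = 11.
Since b(5) = b(1) = 11, the sequence is eventually periodic: after a pre-period of length 1 it cycles with period 4.
For j ≥ 1, b(j) depends only on (j - 1) mod 4. (160 - 1) mod 4 = 3, so b(160) = b(4) = 2.

2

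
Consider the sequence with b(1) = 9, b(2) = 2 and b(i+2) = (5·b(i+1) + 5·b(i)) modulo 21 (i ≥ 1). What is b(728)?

8

Listing terms: b(1) = 9, b(2) = 2, b(3) = 13, b(4) = 12, b(5) = 20, b(6) = 13, b(7) = 18, b(8) = 8, b(9) = 4, b(10) = 18, b(11) = 5, b(12) = 10, b(13) = 12, b(14) = 5, b(15) = 1, b(16) = 9, b(17) = 8, b(18) = 1, b(19) = 3, b(20) = 20, b(21) = 10, b(22) = 3, b(23) = 2, b(24) = 4, b(25) = 9, b(26) = 2.
Since (b(25), b(26)) = (b(1), b(2)) = (9, 2) (two consecutive terms determine the rest), the sequence is periodic with period 24.
So b(728) = b(1 + ((728-1) mod 24)) = b(8) = 8.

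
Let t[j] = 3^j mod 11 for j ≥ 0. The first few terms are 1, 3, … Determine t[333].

5

t[0] = 1,  t[1] = 3,  t[2] = 9,  t[3] = 5,  t[4] = 4,  t[5] = 1.
The sequence repeats with period 5.
So t[333] = t[0 + ((333-0) mod 5)] = t[3] = 5.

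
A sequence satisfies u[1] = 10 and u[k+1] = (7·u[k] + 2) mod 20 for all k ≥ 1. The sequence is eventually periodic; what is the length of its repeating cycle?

4

Listing terms: u[1] = 10; u[2] = 12; u[3] = 6; u[4] = 4; u[5] = 10.
Since u[5] = u[1] = 10, the sequence is periodic with period 4.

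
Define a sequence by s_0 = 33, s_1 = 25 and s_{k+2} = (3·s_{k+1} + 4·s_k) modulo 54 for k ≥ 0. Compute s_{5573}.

13

Listing terms: s_0 = 33,  s_1 = 25,  s_2 = 45,  s_3 = 19,  s_4 = 21,  s_5 = 31,  s_6 = 15,  s_7 = 7,  s_8 = 27,  s_9 = 1,  s_{10} = 3,  s_{11} = 13,  s_{12} = 51,  s_{13} = 43,  s_{14} = 9,  s_{15} = 37,  s_{16} = 39,  s_{17} = 49,  s_{18} = 33,  s_{19} = 25.
Since (s_{18}, s_{19}) = (s_0, s_1) = (33, 25) (two consecutive terms determine the rest), the sequence is periodic with period 18.
(5573 - 0) mod 18 = 11, so s_{5573} = s_{11} = 13.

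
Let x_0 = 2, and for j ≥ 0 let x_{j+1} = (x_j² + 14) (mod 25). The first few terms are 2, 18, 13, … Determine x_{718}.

8

Computing terms: x_0 = 2, x_1 = 18, x_2 = 13, x_3 = 8, x_4 = 3, x_5 = 23, x_6 = 18.
Since x_6 = x_1 = 18, the sequence is eventually periodic: after a pre-period of length 1 it cycles with period 5.
For j ≥ 1, x_j depends only on (j - 1) mod 5. (718 - 1) mod 5 = 2, so x_{718} = x_3 = 8.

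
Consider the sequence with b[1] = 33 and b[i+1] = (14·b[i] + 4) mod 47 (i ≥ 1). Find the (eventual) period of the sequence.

23

Computing terms: b[1] = 33; b[2] = 43; b[3] = 42; b[4] = 28; b[5] = 20; b[6] = 2; b[7] = 32; b[8] = 29; b[9] = 34; b[10] = 10; b[11] = 3; b[12] = 46; b[13] = 37; b[14] = 5; b[15] = 27; b[16] = 6; b[17] = 41; b[18] = 14; b[19] = 12; b[20] = 31; b[21] = 15; b[22] = 26; b[23] = 39; b[24] = 33.
The sequence repeats with period 23.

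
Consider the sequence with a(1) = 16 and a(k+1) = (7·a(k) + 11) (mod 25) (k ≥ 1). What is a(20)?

a(1) = 16,  a(2) = 23,  a(3) = 22,  a(4) = 15,  a(5) = 16.
Since a(5) = a(1) = 16, the sequence is periodic with period 4.
(20 - 1) mod 4 = 3, so a(20) = a(4) = 15.

15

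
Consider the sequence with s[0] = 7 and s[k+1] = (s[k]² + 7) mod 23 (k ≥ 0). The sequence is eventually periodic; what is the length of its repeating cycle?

4

Listing terms: s[0] = 7; s[1] = 10; s[2] = 15; s[3] = 2; s[4] = 11; s[5] = 13; s[6] = 15.
Since s[6] = s[2] = 15, the sequence is eventually periodic: after a pre-period of length 2 it cycles with period 4.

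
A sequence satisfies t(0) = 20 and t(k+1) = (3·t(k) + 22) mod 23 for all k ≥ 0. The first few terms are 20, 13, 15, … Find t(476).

t(0) = 20, t(1) = 13, t(2) = 15, t(3) = 21, t(4) = 16, t(5) = 1, t(6) = 2, t(7) = 5, t(8) = 14, t(9) = 18, t(10) = 7, t(11) = 20.
The sequence repeats with period 11.
So t(476) = t(0 + ((476-0) mod 11)) = t(3) = 21.

21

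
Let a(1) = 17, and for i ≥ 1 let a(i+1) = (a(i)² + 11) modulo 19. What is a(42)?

3

a(1) = 17; a(2) = 15; a(3) = 8; a(4) = 18; a(5) = 12; a(6) = 3; a(7) = 1; a(8) = 12.
Since a(8) = a(5) = 12, the sequence is eventually periodic: after a pre-period of length 4 it cycles with period 3.
For i ≥ 5, a(i) depends only on (i - 5) mod 3. (42 - 5) mod 3 = 1, so a(42) = a(6) = 3.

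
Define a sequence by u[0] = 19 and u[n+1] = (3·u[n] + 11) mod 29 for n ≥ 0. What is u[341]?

3

Computing terms: u[0] = 19, u[1] = 10, u[2] = 12, u[3] = 18, u[4] = 7, u[5] = 3, u[6] = 20, u[7] = 13, u[8] = 21, u[9] = 16, u[10] = 1, u[11] = 14, u[12] = 24, u[13] = 25, u[14] = 28, u[15] = 8, u[16] = 6, u[17] = 0, u[18] = 11, u[19] = 15, u[20] = 27, u[21] = 5, u[22] = 26, u[23] = 2, u[24] = 17, u[25] = 4, u[26] = 23, u[27] = 22, u[28] = 19.
Since u[28] = u[0] = 19, the sequence is periodic with period 28.
So u[341] = u[0 + ((341-0) mod 28)] = u[5] = 3.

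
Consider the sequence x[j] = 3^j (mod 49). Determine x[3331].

Computing terms: x[1] = 3, x[2] = 9, x[3] = 27, x[4] = 32, x[5] = 47, x[6] = 43, x[7] = 31, x[8] = 44, x[9] = 34, x[10] = 4, x[11] = 12, x[12] = 36, x[13] = 10, x[14] = 30, x[15] = 41, x[16] = 25, x[17] = 26, x[18] = 29, x[19] = 38, x[20] = 16, x[21] = 48, x[22] = 46, x[23] = 40, x[24] = 22, x[25] = 17, x[26] = 2, x[27] = 6, x[28] = 18, x[29] = 5, x[30] = 15, x[31] = 45, x[32] = 37, x[33] = 13, x[34] = 39, x[35] = 19, x[36] = 8, x[37] = 24, x[38] = 23, x[39] = 20, x[40] = 11, x[41] = 33, x[42] = 1, x[43] = 3.
The sequence repeats with period 42.
So x[3331] = x[1 + ((3331-1) mod 42)] = x[13] = 10.

10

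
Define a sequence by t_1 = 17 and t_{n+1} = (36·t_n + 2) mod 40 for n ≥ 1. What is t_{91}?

2

Computing terms: t_1 = 17,  t_2 = 14,  t_3 = 26,  t_4 = 18,  t_5 = 10,  t_6 = 2,  t_7 = 34,  t_8 = 26.
Since t_8 = t_3 = 26, the sequence is eventually periodic: after a pre-period of length 2 it cycles with period 5.
For n ≥ 3, t_n depends only on (n - 3) mod 5. (91 - 3) mod 5 = 3, so t_{91} = t_6 = 2.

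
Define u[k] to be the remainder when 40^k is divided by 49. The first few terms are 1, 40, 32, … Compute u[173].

u[0] = 1,  u[1] = 40,  u[2] = 32,  u[3] = 6,  u[4] = 44,  u[5] = 45,  u[6] = 36,  u[7] = 19,  u[8] = 25,  u[9] = 20,  u[10] = 16,  u[11] = 3,  u[12] = 22,  u[13] = 47,  u[14] = 18,  u[15] = 34,  u[16] = 37,  u[17] = 10,  u[18] = 8,  u[19] = 26,  u[20] = 11,  u[21] = 48,  u[22] = 9,  u[23] = 17,  u[24] = 43,  u[25] = 5,  u[26] = 4,  u[27] = 13,  u[28] = 30,  u[29] = 24,  u[30] = 29,  u[31] = 33,  u[32] = 46,  u[33] = 27,  u[34] = 2,  u[35] = 31,  u[36] = 15,  u[37] = 12,  u[38] = 39,  u[39] = 41,  u[40] = 23,  u[41] = 38,  u[42] = 1.
The sequence repeats with period 42.
(173 - 0) mod 42 = 5, so u[173] = u[5] = 45.

45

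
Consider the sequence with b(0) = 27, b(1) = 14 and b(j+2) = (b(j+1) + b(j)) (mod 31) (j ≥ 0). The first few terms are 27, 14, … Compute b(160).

Listing terms: b(0) = 27, b(1) = 14, b(2) = 10, b(3) = 24, b(4) = 3, b(5) = 27, b(6) = 30, b(7) = 26, b(8) = 25, b(9) = 20, b(10) = 14, b(11) = 3, b(12) = 17, b(13) = 20, b(14) = 6, b(15) = 26, b(16) = 1, b(17) = 27, b(18) = 28, b(19) = 24, b(20) = 21, b(21) = 14, b(22) = 4, b(23) = 18, b(24) = 22, b(25) = 9, b(26) = 0, b(27) = 9, b(28) = 9, b(29) = 18, b(30) = 27, b(31) = 14.
The sequence repeats with period 30.
(160 - 0) mod 30 = 10, so b(160) = b(10) = 14.

14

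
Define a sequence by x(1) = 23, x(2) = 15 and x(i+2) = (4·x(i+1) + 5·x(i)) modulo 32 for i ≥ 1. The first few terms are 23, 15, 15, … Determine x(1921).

x(1) = 23, x(2) = 15, x(3) = 15, x(4) = 7, x(5) = 7, x(6) = 31, x(7) = 31, x(8) = 23, x(9) = 23, x(10) = 15.
Since (x(9), x(10)) = (x(1), x(2)) = (23, 15) (two consecutive terms determine the rest), the sequence is periodic with period 8.
So x(1921) = x(1 + ((1921-1) mod 8)) = x(1) = 23.

23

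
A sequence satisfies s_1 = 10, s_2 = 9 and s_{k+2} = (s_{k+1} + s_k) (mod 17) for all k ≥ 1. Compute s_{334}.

Listing terms: s_1 = 10, s_2 = 9, s_3 = 2, s_4 = 11, s_5 = 13, s_6 = 7, s_7 = 3, s_8 = 10, s_9 = 13, s_{10} = 6, s_{11} = 2, s_{12} = 8, s_{13} = 10, s_{14} = 1, s_{15} = 11, s_{16} = 12, s_{17} = 6, s_{18} = 1, s_{19} = 7, s_{20} = 8, s_{21} = 15, s_{22} = 6, s_{23} = 4, s_{24} = 10, s_{25} = 14, s_{26} = 7, s_{27} = 4, s_{28} = 11, s_{29} = 15, s_{30} = 9, s_{31} = 7, s_{32} = 16, s_{33} = 6, s_{34} = 5, s_{35} = 11, s_{36} = 16, s_{37} = 10, s_{38} = 9.
The sequence repeats with period 36.
(334 - 1) mod 36 = 9, so s_{334} = s_{10} = 6.

6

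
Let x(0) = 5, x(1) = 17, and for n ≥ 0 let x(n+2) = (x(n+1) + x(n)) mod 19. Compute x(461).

We have x(0) = 5, x(1) = 17, x(2) = 3, x(3) = 1, x(4) = 4, x(5) = 5, x(6) = 9, x(7) = 14, x(8) = 4, x(9) = 18, x(10) = 3, x(11) = 2, x(12) = 5, x(13) = 7, x(14) = 12, x(15) = 0, x(16) = 12, x(17) = 12, x(18) = 5, x(19) = 17.
Since (x(18), x(19)) = (x(0), x(1)) = (5, 17) (two consecutive terms determine the rest), the sequence is periodic with period 18.
So x(461) = x(0 + ((461-0) mod 18)) = x(11) = 2.

2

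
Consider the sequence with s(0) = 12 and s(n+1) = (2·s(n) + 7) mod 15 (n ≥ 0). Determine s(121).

We have s(0) = 12, s(1) = 1, s(2) = 9, s(3) = 10, s(4) = 12.
Since s(4) = s(0) = 12, the sequence is periodic with period 4.
So s(121) = s(0 + ((121-0) mod 4)) = s(1) = 1.

1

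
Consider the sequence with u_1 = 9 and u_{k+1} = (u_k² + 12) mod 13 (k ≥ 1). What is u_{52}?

8

Listing terms: u_1 = 9,  u_2 = 2,  u_3 = 3,  u_4 = 8,  u_5 = 11,  u_6 = 3.
Since u_6 = u_3 = 3, the sequence is eventually periodic: after a pre-period of length 2 it cycles with period 3.
For k ≥ 3, u_k depends only on (k - 3) mod 3. (52 - 3) mod 3 = 1, so u_{52} = u_4 = 8.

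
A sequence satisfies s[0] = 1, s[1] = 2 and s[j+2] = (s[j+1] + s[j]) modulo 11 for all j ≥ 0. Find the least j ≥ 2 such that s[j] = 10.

We have s[0] = 1; s[1] = 2; s[2] = 3; s[3] = 5; s[4] = 8; s[5] = 2; s[6] = 10; s[7] = 1; s[8] = 0; s[9] = 1; s[10] = 1; s[11] = 2.
Since (s[10], s[11]) = (s[0], s[1]) = (1, 2) (two consecutive terms determine the rest), the sequence is periodic with period 10.
The value 10 first appears (with j ≥ 2) at s[6].

6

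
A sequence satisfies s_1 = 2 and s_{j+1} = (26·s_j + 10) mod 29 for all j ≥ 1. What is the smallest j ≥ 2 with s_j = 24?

Computing terms: s_1 = 2,  s_2 = 4,  s_3 = 27,  s_4 = 16,  s_5 = 20,  s_6 = 8,  s_7 = 15,  s_8 = 23,  s_9 = 28,  s_{10} = 13,  s_{11} = 0,  s_{12} = 10,  s_{13} = 9,  s_{14} = 12,  s_{15} = 3,  s_{16} = 1,  s_{17} = 7,  s_{18} = 18,  s_{19} = 14,  s_{20} = 26,  s_{21} = 19,  s_{22} = 11,  s_{23} = 6,  s_{24} = 21,  s_{25} = 5,  s_{26} = 24,  s_{27} = 25,  s_{28} = 22,  s_{29} = 2.
The sequence repeats with period 28.
The value 24 first appears (with j ≥ 2) at s_{26}.

26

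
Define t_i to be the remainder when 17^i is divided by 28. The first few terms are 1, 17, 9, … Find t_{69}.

Listing terms: t_0 = 1; t_1 = 17; t_2 = 9; t_3 = 13; t_4 = 25; t_5 = 5; t_6 = 1.
The sequence repeats with period 6.
(69 - 0) mod 6 = 3, so t_{69} = t_3 = 13.

13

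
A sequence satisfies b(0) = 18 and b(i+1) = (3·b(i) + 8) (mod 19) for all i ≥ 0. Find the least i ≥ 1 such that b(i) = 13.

b(0) = 18; b(1) = 5; b(2) = 4; b(3) = 1; b(4) = 11; b(5) = 3; b(6) = 17; b(7) = 2; b(8) = 14; b(9) = 12; b(10) = 6; b(11) = 7; b(12) = 10; b(13) = 0; b(14) = 8; b(15) = 13; b(16) = 9; b(17) = 16; b(18) = 18.
Since b(18) = b(0) = 18, the sequence is periodic with period 18.
The value 13 first appears (with i ≥ 1) at b(15).

15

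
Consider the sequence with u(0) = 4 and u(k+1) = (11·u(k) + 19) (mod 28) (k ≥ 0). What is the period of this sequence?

6

Listing terms: u(0) = 4; u(1) = 7; u(2) = 12; u(3) = 11; u(4) = 0; u(5) = 19; u(6) = 4.
The sequence repeats with period 6.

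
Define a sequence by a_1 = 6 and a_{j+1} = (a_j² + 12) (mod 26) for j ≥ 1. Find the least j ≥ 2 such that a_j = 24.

Computing terms: a_1 = 6, a_2 = 22, a_3 = 2, a_4 = 16, a_5 = 8, a_6 = 24, a_7 = 16.
Since a_7 = a_4 = 16, the sequence is eventually periodic: after a pre-period of length 3 it cycles with period 3.
The value 24 first appears (with j ≥ 2) at a_6.

6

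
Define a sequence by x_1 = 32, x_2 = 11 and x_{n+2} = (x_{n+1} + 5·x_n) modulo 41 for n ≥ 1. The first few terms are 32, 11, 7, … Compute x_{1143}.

34

We have x_1 = 32; x_2 = 11; x_3 = 7; x_4 = 21; x_5 = 15; x_6 = 38; x_7 = 31; x_8 = 16; x_9 = 7; x_{10} = 5; x_{11} = 40; x_{12} = 24; x_{13} = 19; x_{14} = 16; x_{15} = 29; x_{16} = 27; x_{17} = 8; x_{18} = 20; x_{19} = 19; x_{20} = 37; x_{21} = 9; x_{22} = 30; x_{23} = 34; x_{24} = 20; x_{25} = 26; x_{26} = 3; x_{27} = 10; x_{28} = 25; x_{29} = 34; x_{30} = 36; x_{31} = 1; x_{32} = 17; x_{33} = 22; x_{34} = 25; x_{35} = 12; x_{36} = 14; x_{37} = 33; x_{38} = 21; x_{39} = 22; x_{40} = 4; x_{41} = 32; x_{42} = 11.
The sequence repeats with period 40.
So x_{1143} = x_{1 + ((1143-1) mod 40)} = x_{23} = 34.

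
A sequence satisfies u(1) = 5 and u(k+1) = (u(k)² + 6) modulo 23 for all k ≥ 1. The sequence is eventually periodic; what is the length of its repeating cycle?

Listing terms: u(1) = 5,  u(2) = 8,  u(3) = 1,  u(4) = 7,  u(5) = 9,  u(6) = 18,  u(7) = 8.
Since u(7) = u(2) = 8, the sequence is eventually periodic: after a pre-period of length 1 it cycles with period 5.

5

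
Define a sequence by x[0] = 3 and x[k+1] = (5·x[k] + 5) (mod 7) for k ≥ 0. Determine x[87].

Listing terms: x[0] = 3, x[1] = 6, x[2] = 0, x[3] = 5, x[4] = 2, x[5] = 1, x[6] = 3.
The sequence repeats with period 6.
(87 - 0) mod 6 = 3, so x[87] = x[3] = 5.

5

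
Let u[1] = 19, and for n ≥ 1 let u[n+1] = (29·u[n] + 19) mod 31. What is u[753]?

26

Computing terms: u[1] = 19,  u[2] = 12,  u[3] = 26,  u[4] = 29,  u[5] = 23,  u[6] = 4,  u[7] = 11,  u[8] = 28,  u[9] = 25,  u[10] = 0,  u[11] = 19.
Since u[11] = u[1] = 19, the sequence is periodic with period 10.
So u[753] = u[1 + ((753-1) mod 10)] = u[3] = 26.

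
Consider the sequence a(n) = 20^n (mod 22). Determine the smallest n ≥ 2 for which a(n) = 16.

4

Listing terms: a(1) = 20; a(2) = 4; a(3) = 14; a(4) = 16; a(5) = 12; a(6) = 20.
The sequence repeats with period 5.
The value 16 first appears (with n ≥ 2) at a(4).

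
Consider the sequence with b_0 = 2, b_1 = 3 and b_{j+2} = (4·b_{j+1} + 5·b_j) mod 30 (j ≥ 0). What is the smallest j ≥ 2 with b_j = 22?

2

Computing terms: b_0 = 2; b_1 = 3; b_2 = 22; b_3 = 13; b_4 = 12; b_5 = 23; b_6 = 2; b_7 = 3.
Since (b_6, b_7) = (b_0, b_1) = (2, 3) (two consecutive terms determine the rest), the sequence is periodic with period 6.
The value 22 first appears (with j ≥ 2) at b_2.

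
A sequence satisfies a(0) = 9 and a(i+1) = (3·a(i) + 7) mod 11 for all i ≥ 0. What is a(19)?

8

Computing terms: a(0) = 9; a(1) = 1; a(2) = 10; a(3) = 4; a(4) = 8; a(5) = 9.
Since a(5) = a(0) = 9, the sequence is periodic with period 5.
So a(19) = a(0 + ((19-0) mod 5)) = a(4) = 8.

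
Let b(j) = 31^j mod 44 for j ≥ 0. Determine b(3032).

Computing terms: b(0) = 1; b(1) = 31; b(2) = 37; b(3) = 3; b(4) = 5; b(5) = 23; b(6) = 9; b(7) = 15; b(8) = 25; b(9) = 27; b(10) = 1.
The sequence repeats with period 10.
(3032 - 0) mod 10 = 2, so b(3032) = b(2) = 37.

37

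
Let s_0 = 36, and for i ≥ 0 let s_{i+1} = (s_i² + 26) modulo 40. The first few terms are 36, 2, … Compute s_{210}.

Listing terms: s_0 = 36; s_1 = 2; s_2 = 30; s_3 = 6; s_4 = 22; s_5 = 30.
Since s_5 = s_2 = 30, the sequence is eventually periodic: after a pre-period of length 2 it cycles with period 3.
For i ≥ 2, s_i depends only on (i - 2) mod 3. (210 - 2) mod 3 = 1, so s_{210} = s_3 = 6.

6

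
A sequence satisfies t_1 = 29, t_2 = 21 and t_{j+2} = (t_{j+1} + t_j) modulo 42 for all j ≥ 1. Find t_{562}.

21

We have t_1 = 29,  t_2 = 21,  t_3 = 8,  t_4 = 29,  t_5 = 37,  t_6 = 24,  t_7 = 19,  t_8 = 1,  t_9 = 20,  t_{10} = 21,  t_{11} = 41,  t_{12} = 20,  t_{13} = 19,  t_{14} = 39,  t_{15} = 16,  t_{16} = 13,  t_{17} = 29,  t_{18} = 0,  t_{19} = 29,  t_{20} = 29,  t_{21} = 16,  t_{22} = 3,  t_{23} = 19,  t_{24} = 22,  t_{25} = 41,  t_{26} = 21,  t_{27} = 20,  t_{28} = 41,  t_{29} = 19,  t_{30} = 18,  t_{31} = 37,  t_{32} = 13,  t_{33} = 8,  t_{34} = 21,  t_{35} = 29,  t_{36} = 8,  t_{37} = 37,  t_{38} = 3,  t_{39} = 40,  t_{40} = 1,  t_{41} = 41,  t_{42} = 0,  t_{43} = 41,  t_{44} = 41,  t_{45} = 40,  t_{46} = 39,  t_{47} = 37,  t_{48} = 34,  t_{49} = 29,  t_{50} = 21.
The sequence repeats with period 48.
So t_{562} = t_{1 + ((562-1) mod 48)} = t_{34} = 21.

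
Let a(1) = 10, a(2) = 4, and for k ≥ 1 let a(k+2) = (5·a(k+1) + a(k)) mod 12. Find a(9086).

8

Listing terms: a(1) = 10,  a(2) = 4,  a(3) = 6,  a(4) = 10,  a(5) = 8,  a(6) = 2,  a(7) = 6,  a(8) = 8,  a(9) = 10,  a(10) = 10,  a(11) = 0,  a(12) = 10,  a(13) = 2,  a(14) = 8,  a(15) = 6,  a(16) = 2,  a(17) = 4,  a(18) = 10,  a(19) = 6,  a(20) = 4,  a(21) = 2,  a(22) = 2,  a(23) = 0,  a(24) = 2,  a(25) = 10,  a(26) = 4.
Since (a(25), a(26)) = (a(1), a(2)) = (10, 4) (two consecutive terms determine the rest), the sequence is periodic with period 24.
(9086 - 1) mod 24 = 13, so a(9086) = a(14) = 8.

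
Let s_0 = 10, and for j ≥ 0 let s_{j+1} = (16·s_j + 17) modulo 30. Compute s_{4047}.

19

We have s_0 = 10, s_1 = 27, s_2 = 29, s_3 = 1, s_4 = 3, s_5 = 5, s_6 = 7, s_7 = 9, s_8 = 11, s_9 = 13, s_{10} = 15, s_{11} = 17, s_{12} = 19, s_{13} = 21, s_{14} = 23, s_{15} = 25, s_{16} = 27.
Since s_{16} = s_1 = 27, the sequence is eventually periodic: after a pre-period of length 1 it cycles with period 15.
For j ≥ 1, s_j depends only on (j - 1) mod 15. (4047 - 1) mod 15 = 11, so s_{4047} = s_{12} = 19.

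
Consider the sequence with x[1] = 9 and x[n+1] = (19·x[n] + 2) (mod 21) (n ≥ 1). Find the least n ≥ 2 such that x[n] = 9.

Listing terms: x[1] = 9, x[2] = 5, x[3] = 13, x[4] = 18, x[5] = 8, x[6] = 7, x[7] = 9.
The sequence repeats with period 6.
The value 9 next appears (with n ≥ 2) at x[7].

7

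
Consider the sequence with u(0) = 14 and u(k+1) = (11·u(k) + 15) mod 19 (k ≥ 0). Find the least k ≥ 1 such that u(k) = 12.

We have u(0) = 14,  u(1) = 17,  u(2) = 12,  u(3) = 14.
The sequence repeats with period 3.
The value 12 first appears (with k ≥ 1) at u(2).

2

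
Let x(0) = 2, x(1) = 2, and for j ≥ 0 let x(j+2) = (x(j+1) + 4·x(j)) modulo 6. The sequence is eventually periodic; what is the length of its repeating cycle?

8

We have x(0) = 2; x(1) = 2; x(2) = 4; x(3) = 0; x(4) = 4; x(5) = 4; x(6) = 2; x(7) = 0; x(8) = 2; x(9) = 2.
Since (x(8), x(9)) = (x(0), x(1)) = (2, 2) (two consecutive terms determine the rest), the sequence is periodic with period 8.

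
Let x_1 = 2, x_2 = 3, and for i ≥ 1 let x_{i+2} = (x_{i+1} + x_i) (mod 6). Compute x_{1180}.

2

We have x_1 = 2,  x_2 = 3,  x_3 = 5,  x_4 = 2,  x_5 = 1,  x_6 = 3,  x_7 = 4,  x_8 = 1,  x_9 = 5,  x_{10} = 0,  x_{11} = 5,  x_{12} = 5,  x_{13} = 4,  x_{14} = 3,  x_{15} = 1,  x_{16} = 4,  x_{17} = 5,  x_{18} = 3,  x_{19} = 2,  x_{20} = 5,  x_{21} = 1,  x_{22} = 0,  x_{23} = 1,  x_{24} = 1,  x_{25} = 2,  x_{26} = 3.
Since (x_{25}, x_{26}) = (x_1, x_2) = (2, 3) (two consecutive terms determine the rest), the sequence is periodic with period 24.
So x_{1180} = x_{1 + ((1180-1) mod 24)} = x_4 = 2.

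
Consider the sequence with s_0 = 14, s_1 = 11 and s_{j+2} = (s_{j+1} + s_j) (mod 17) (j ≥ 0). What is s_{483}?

3

Listing terms: s_0 = 14,  s_1 = 11,  s_2 = 8,  s_3 = 2,  s_4 = 10,  s_5 = 12,  s_6 = 5,  s_7 = 0,  s_8 = 5,  s_9 = 5,  s_{10} = 10,  s_{11} = 15,  s_{12} = 8,  s_{13} = 6,  s_{14} = 14,  s_{15} = 3,  s_{16} = 0,  s_{17} = 3,  s_{18} = 3,  s_{19} = 6,  s_{20} = 9,  s_{21} = 15,  s_{22} = 7,  s_{23} = 5,  s_{24} = 12,  s_{25} = 0,  s_{26} = 12,  s_{27} = 12,  s_{28} = 7,  s_{29} = 2,  s_{30} = 9,  s_{31} = 11,  s_{32} = 3,  s_{33} = 14,  s_{34} = 0,  s_{35} = 14,  s_{36} = 14,  s_{37} = 11.
The sequence repeats with period 36.
So s_{483} = s_{0 + ((483-0) mod 36)} = s_{15} = 3.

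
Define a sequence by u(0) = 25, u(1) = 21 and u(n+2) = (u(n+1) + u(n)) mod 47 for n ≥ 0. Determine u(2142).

u(0) = 25, u(1) = 21, u(2) = 46, u(3) = 20, u(4) = 19, u(5) = 39, u(6) = 11, u(7) = 3, u(8) = 14, u(9) = 17, u(10) = 31, u(11) = 1, u(12) = 32, u(13) = 33, u(14) = 18, u(15) = 4, u(16) = 22, u(17) = 26, u(18) = 1, u(19) = 27, u(20) = 28, u(21) = 8, u(22) = 36, u(23) = 44, u(24) = 33, u(25) = 30, u(26) = 16, u(27) = 46, u(28) = 15, u(29) = 14, u(30) = 29, u(31) = 43, u(32) = 25, u(33) = 21.
The sequence repeats with period 32.
So u(2142) = u(0 + ((2142-0) mod 32)) = u(30) = 29.

29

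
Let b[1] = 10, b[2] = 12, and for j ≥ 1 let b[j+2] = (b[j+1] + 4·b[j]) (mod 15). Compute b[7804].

10

b[1] = 10; b[2] = 12; b[3] = 7; b[4] = 10; b[5] = 8; b[6] = 3; b[7] = 5; b[8] = 2; b[9] = 7; b[10] = 0; b[11] = 13; b[12] = 13; b[13] = 5; b[14] = 12; b[15] = 2; b[16] = 5; b[17] = 13; b[18] = 3; b[19] = 10; b[20] = 7; b[21] = 2; b[22] = 0; b[23] = 8; b[24] = 8; b[25] = 10; b[26] = 12.
The sequence repeats with period 24.
(7804 - 1) mod 24 = 3, so b[7804] = b[4] = 10.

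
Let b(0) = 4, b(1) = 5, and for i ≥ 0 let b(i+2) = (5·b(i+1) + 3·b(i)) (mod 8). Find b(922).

7

Listing terms: b(0) = 4; b(1) = 5; b(2) = 5; b(3) = 0; b(4) = 7; b(5) = 3; b(6) = 4; b(7) = 5.
Since (b(6), b(7)) = (b(0), b(1)) = (4, 5) (two consecutive terms determine the rest), the sequence is periodic with period 6.
So b(922) = b(0 + ((922-0) mod 6)) = b(4) = 7.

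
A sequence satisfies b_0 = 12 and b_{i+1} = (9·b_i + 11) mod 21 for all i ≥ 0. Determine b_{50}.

We have b_0 = 12; b_1 = 14; b_2 = 11; b_3 = 5; b_4 = 14.
Since b_4 = b_1 = 14, the sequence is eventually periodic: after a pre-period of length 1 it cycles with period 3.
For i ≥ 1, b_i depends only on (i - 1) mod 3. (50 - 1) mod 3 = 1, so b_{50} = b_2 = 11.

11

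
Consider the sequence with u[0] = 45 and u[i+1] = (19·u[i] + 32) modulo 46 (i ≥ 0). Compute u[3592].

We have u[0] = 45; u[1] = 13; u[2] = 3; u[3] = 43; u[4] = 21; u[5] = 17; u[6] = 33; u[7] = 15; u[8] = 41; u[9] = 29; u[10] = 31; u[11] = 23; u[12] = 9; u[13] = 19; u[14] = 25; u[15] = 1; u[16] = 5; u[17] = 35; u[18] = 7; u[19] = 27; u[20] = 39; u[21] = 37; u[22] = 45.
Since u[22] = u[0] = 45, the sequence is periodic with period 22.
So u[3592] = u[0 + ((3592-0) mod 22)] = u[6] = 33.

33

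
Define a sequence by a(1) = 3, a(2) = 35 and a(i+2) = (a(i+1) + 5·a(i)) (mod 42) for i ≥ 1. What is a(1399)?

a(1) = 3,  a(2) = 35,  a(3) = 8,  a(4) = 15,  a(5) = 13,  a(6) = 4,  a(7) = 27,  a(8) = 5,  a(9) = 14,  a(10) = 39,  a(11) = 25,  a(12) = 10,  a(13) = 9,  a(14) = 17,  a(15) = 20,  a(16) = 21,  a(17) = 37,  a(18) = 16,  a(19) = 33,  a(20) = 29,  a(21) = 26,  a(22) = 3,  a(23) = 7,  a(24) = 22,  a(25) = 15,  a(26) = 41,  a(27) = 32,  a(28) = 27,  a(29) = 19,  a(30) = 28,  a(31) = 39,  a(32) = 11,  a(33) = 38,  a(34) = 9,  a(35) = 31,  a(36) = 34,  a(37) = 21,  a(38) = 23,  a(39) = 2,  a(40) = 33,  a(41) = 1,  a(42) = 40,  a(43) = 3,  a(44) = 35.
The sequence repeats with period 42.
So a(1399) = a(1 + ((1399-1) mod 42)) = a(13) = 9.

9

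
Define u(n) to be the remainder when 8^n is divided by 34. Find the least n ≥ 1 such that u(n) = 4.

6

Listing terms: u(0) = 1,  u(1) = 8,  u(2) = 30,  u(3) = 2,  u(4) = 16,  u(5) = 26,  u(6) = 4,  u(7) = 32,  u(8) = 18,  u(9) = 8.
Since u(9) = u(1) = 8, the sequence is eventually periodic: after a pre-period of length 1 it cycles with period 8.
The value 4 first appears (with n ≥ 1) at u(6).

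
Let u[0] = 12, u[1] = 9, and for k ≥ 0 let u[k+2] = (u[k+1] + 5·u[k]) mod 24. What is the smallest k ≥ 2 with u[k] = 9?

8

u[0] = 12,  u[1] = 9,  u[2] = 21,  u[3] = 18,  u[4] = 3,  u[5] = 21,  u[6] = 12,  u[7] = 21,  u[8] = 9,  u[9] = 18,  u[10] = 15,  u[11] = 9,  u[12] = 12,  u[13] = 9.
Since (u[12], u[13]) = (u[0], u[1]) = (12, 9) (two consecutive terms determine the rest), the sequence is periodic with period 12.
The value 9 first appears (with k ≥ 2) at u[8].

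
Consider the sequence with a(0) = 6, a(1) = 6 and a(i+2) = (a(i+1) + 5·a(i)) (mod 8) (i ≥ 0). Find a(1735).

6

We have a(0) = 6; a(1) = 6; a(2) = 4; a(3) = 2; a(4) = 6; a(5) = 0; a(6) = 6; a(7) = 6.
Since (a(6), a(7)) = (a(0), a(1)) = (6, 6) (two consecutive terms determine the rest), the sequence is periodic with period 6.
So a(1735) = a(0 + ((1735-0) mod 6)) = a(1) = 6.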